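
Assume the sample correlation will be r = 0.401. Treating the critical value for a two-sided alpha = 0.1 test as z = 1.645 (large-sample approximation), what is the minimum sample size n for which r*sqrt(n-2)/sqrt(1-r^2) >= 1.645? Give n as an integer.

17

Need r·√(n−2)/√(1−r²) ≥ 1.645
√(n−2) ≥ 1.645·√(1−0.160801) / 0.401 = 1.645·0.916078 / 0.401 = 3.7580
n−2 ≥ 14.1226  ⇒  n ≥ 16.1226
Smallest integer n = 17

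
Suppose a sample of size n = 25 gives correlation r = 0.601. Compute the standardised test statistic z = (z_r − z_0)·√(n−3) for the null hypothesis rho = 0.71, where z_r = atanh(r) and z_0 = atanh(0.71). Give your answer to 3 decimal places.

Fisher z: atanh(0.601) = 0.694711, atanh(0.71) = 0.887184
z = (z_r − z_0)·√(n−3) = (0.694711 − 0.887184)·√22 = -0.192473 · 4.690416 = -0.903

-0.903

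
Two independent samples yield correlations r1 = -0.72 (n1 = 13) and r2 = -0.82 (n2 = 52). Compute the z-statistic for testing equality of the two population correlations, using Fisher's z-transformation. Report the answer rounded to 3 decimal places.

Fisher z-transforms: z1 = atanh(-0.72) = -0.907645, z2 = atanh(-0.82) = -1.156817; difference d = 0.249172
Var(d) = 1/10 + 1/49 = 0.1000000 + 0.0204082 = 0.1204082
z = d/√Var(d) = 0.249172 / √0.1204082 = 0.249172 / 0.346999 = 0.718

0.718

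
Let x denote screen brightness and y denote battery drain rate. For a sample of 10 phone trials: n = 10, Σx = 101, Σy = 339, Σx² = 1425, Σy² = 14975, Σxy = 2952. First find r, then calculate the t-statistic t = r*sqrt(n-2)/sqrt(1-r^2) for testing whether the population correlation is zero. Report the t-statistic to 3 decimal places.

-1.225

S_xy = nΣxy − ΣxΣy = 10·2952 − 101·339 = 29520 − 34239 = -4719
S_xx = nΣx² − (Σx)² = 10·1425 − 101² = 14250 − 10201 = 4049
S_yy = nΣy² − (Σy)² = 10·14975 − 339² = 149750 − 114921 = 34829
r = S_xy / √(S_xx·S_yy) = -4719 / √(4049·34829) = -4719 / √141022621 = -4719 / 11875.2946 = -0.3974
t = r·√(n−2)/√(1−r²) = -0.3974·√8 / √(1−0.157927) = -1.124017 / 0.917645 = -1.225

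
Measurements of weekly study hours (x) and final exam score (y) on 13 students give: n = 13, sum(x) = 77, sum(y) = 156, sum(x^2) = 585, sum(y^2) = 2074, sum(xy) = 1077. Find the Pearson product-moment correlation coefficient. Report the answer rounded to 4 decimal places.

Numerator: nΣxy − (Σx)(Σy) = 13·1077 − (77)(156) = 1989
Denominator: √[(nΣx²−(Σx)²)(nΣy²−(Σy)²)]
  nΣx²−(Σx)² = 13·585 − 5929 = 1676;  nΣy²−(Σy)² = 13·2074 − 24336 = 2626
  √(1676·2626) = √4401176 = 2097.8980
r = 1989 / 2097.8980 = 0.9481

0.9481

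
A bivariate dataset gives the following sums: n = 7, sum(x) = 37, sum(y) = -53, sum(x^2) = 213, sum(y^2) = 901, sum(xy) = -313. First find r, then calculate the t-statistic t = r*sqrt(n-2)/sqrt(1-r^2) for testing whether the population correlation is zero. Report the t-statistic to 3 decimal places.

S_xy = nΣxy − ΣxΣy = 7·(-313) − 37·(-53) = -2191 − (-1961) = -230
S_xx = nΣx² − (Σx)² = 7·213 − 37² = 1491 − 1369 = 122
S_yy = nΣy² − (Σy)² = 7·901 − (-53)² = 6307 − 2809 = 3498
r = S_xy / √(S_xx·S_yy) = -230 / √(122·3498) = -230 / √426756 = -230 / 653.2656 = -0.3521
t = r·√(n−2)/√(1−r²) = -0.3521·√5 / √(1−0.123974) = -0.787320 / 0.935963 = -0.841

-0.841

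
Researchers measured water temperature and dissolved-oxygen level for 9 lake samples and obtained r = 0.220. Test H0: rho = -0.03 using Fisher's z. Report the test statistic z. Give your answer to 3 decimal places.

0.621

Fisher z: atanh(0.220) = 0.223656, atanh(-0.03) = -0.030009
z = (z_r − z_0)·√(n−3) = (0.223656 − (-0.030009))·√6 = 0.253665 · 2.449490 = 0.621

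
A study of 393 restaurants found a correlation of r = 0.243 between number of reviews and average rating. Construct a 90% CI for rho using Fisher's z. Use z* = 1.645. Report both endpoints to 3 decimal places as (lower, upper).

Fisher z: z_r = atanh(r) = ½·ln((1+0.243)/(1−0.243)) = 0.247960
SE(z) = 1/√(n−3) = 1/√390 = 0.050637
90% ⇒ z* = 1.645; margin = 1.645·0.050637 = 0.083298
CI on z-scale: (0.164662, 0.331258)
Back-transform: tanh(0.164662) = 0.163190, tanh(0.331258) = 0.319651

(0.163, 0.320)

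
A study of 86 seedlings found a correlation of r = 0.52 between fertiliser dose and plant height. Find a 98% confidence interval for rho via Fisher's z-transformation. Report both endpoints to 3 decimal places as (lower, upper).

(0.310, 0.681)

z_r = atanh(0.52) = 0.576340;  SE = 1/√(n−3) = 1/√83 = 0.109764
z-limits: 0.576340 ± 2.326·0.109764 = 0.576340 ± 0.255311 = [0.321029, 0.831651]
ρ-limits: (tanh 0.321029, tanh 0.831651) = (0.310, 0.681)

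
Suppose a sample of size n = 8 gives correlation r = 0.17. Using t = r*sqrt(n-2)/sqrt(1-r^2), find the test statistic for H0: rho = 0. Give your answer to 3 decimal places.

0.423

t = r·√(n−2) / √(1−r²) with r = 0.17, n = 8
  = 0.17·√6 / √(1 − 0.0289)
  = 0.17·2.449490 / 0.985444
  = 0.416413 / 0.985444 = 0.423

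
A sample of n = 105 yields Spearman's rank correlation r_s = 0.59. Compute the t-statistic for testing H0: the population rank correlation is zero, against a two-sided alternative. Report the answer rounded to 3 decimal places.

1 − r_s² = 1 − 0.3481 = 0.6519;  √(1−r_s²) = 0.807403
√(n−2) = √103 = 10.148892
t = r_s·√(n−2)/√(1−r_s²) = 0.59 · 10.148892 / 0.807403 = 7.416

7.416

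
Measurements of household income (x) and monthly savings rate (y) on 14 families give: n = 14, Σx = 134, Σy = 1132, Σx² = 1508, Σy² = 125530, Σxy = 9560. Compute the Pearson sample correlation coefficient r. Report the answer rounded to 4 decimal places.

Numerator: nΣxy − (Σx)(Σy) = 14·9560 − (134)(1132) = -17848
Denominator: √[(nΣx²−(Σx)²)(nΣy²−(Σy)²)]
  nΣx²−(Σx)² = 14·1508 − 17956 = 3156;  nΣy²−(Σy)² = 14·125530 − 1281424 = 475996
  √(3156·475996) = √1502243376 = 38758.7845
r = -17848 / 38758.7845 = -0.4605

-0.4605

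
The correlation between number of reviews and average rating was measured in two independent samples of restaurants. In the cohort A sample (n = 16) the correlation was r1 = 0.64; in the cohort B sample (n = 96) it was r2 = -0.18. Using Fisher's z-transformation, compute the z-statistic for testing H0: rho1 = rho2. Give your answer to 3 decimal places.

Fisher z-transforms: z1 = atanh(0.64) = 0.758174, z2 = atanh(-0.18) = -0.181983; difference d = 0.940157
Var(d) = 1/13 + 1/93 = 0.0769231 + 0.0107527 = 0.0876758
z = d/√Var(d) = 0.940157 / √0.0876758 = 0.940157 / 0.296101 = 3.175

3.175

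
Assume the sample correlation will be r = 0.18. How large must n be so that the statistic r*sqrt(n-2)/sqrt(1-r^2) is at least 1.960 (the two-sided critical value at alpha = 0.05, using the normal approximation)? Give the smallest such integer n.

117

r√(n−2)/√(1−r²) ≥ 1.960  ⇔  n−2 ≥ (1.960)²·(1−r²)/r²
(1−r²)/r² = (1−0.0324)/0.0324 = 29.8642
n ≥ 2 + 3.8416·29.8642 = 2 + 114.7263 = 116.7263
⌈116.7263⌉ = 117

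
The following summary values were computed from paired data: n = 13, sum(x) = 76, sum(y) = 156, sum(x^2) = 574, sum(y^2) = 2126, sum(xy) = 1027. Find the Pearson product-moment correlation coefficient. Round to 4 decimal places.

0.6336

S_xy = nΣxy − ΣxΣy = 13·1027 − 76·156 = 13351 − 11856 = 1495
S_xx = nΣx² − (Σx)² = 13·574 − 76² = 7462 − 5776 = 1686
S_yy = nΣy² − (Σy)² = 13·2126 − 156² = 27638 − 24336 = 3302
r = S_xy / √(S_xx·S_yy) = 1495 / √(1686·3302) = 1495 / √5567172 = 1495 / 2359.4855 = 0.6336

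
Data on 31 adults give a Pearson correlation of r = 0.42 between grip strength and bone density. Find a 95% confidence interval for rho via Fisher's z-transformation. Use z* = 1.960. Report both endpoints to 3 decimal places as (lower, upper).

z_r = atanh(0.42) = 0.447692;  SE = 1/√(n−3) = 1/√28 = 0.188982
z-limits: 0.447692 ± 1.960·0.188982 = 0.447692 ± 0.370405 = [0.077287, 0.818097]
ρ-limits: (tanh 0.077287, tanh 0.818097) = (0.077, 0.674)

(0.077, 0.674)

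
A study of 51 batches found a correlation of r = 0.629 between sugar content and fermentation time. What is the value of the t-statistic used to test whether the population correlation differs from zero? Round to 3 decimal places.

t = r·√(n−2) / √(1−r²) with r = 0.629, n = 51
  = 0.629·√49 / √(1 − 0.395641)
  = 0.629·7.000000 / 0.777405
  = 4.403000 / 0.777405 = 5.664

5.664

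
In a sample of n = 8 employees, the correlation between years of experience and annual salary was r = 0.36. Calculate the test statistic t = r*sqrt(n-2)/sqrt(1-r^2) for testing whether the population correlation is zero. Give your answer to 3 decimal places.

0.945

t = r·√(n−2) / √(1−r²) with r = 0.36, n = 8
  = 0.36·√6 / √(1 − 0.1296)
  = 0.36·2.449490 / 0.932952
  = 0.881816 / 0.932952 = 0.945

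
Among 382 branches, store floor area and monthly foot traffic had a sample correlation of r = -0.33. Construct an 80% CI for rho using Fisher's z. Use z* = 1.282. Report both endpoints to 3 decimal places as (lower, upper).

Fisher z: z_r = atanh(r) = ½·ln((1+(-0.33))/(1−(-0.33))) = -0.342828
SE(z) = 1/√(n−3) = 1/√379 = 0.051367
80% ⇒ z* = 1.282; margin = 1.282·0.051367 = 0.065852
CI on z-scale: (-0.408680, -0.276976)
Back-transform: tanh(-0.408680) = -0.387351, tanh(-0.276976) = -0.270104

(-0.387, -0.270)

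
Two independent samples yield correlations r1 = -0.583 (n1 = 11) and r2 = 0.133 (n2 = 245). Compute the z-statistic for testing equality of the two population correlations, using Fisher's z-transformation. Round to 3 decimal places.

z1 = atanh(-0.583) = -0.666995,  z2 = atanh(0.133) = 0.133793
SE = √(1/(n1−3) + 1/(n2−3)) = √(1/8 + 1/242) = √(0.1250000 + 0.0041322) = √0.1291322 = 0.359350
z = (z1 − z2)/SE = (-0.666995 − 0.133793) / 0.359350 = -0.800788 / 0.359350 = -2.228

-2.228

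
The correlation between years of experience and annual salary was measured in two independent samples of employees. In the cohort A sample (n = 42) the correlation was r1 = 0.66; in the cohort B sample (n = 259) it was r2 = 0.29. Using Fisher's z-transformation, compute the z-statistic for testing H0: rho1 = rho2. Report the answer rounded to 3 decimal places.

Fisher z-transforms: z1 = atanh(0.66) = 0.792814, z2 = atanh(0.29) = 0.298566; difference d = 0.494248
Var(d) = 1/39 + 1/256 = 0.0256410 + 0.0039062 = 0.0295472
z = d/√Var(d) = 0.494248 / √0.0295472 = 0.494248 / 0.171893 = 2.875

2.875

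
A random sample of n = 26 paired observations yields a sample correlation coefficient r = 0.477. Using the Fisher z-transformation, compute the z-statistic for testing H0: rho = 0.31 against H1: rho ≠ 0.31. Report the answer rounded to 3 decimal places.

0.952

Fisher z: atanh(0.477) = 0.519093, atanh(0.31) = 0.320545
z = (z_r − z_0)·√(n−3) = (0.519093 − 0.320545)·√23 = 0.198548 · 4.795832 = 0.952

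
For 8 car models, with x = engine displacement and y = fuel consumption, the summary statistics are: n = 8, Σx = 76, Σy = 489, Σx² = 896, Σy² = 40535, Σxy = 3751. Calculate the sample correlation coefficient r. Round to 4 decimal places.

-0.6573

S_xy = nΣxy − ΣxΣy = 8·3751 − 76·489 = 30008 − 37164 = -7156
S_xx = nΣx² − (Σx)² = 8·896 − 76² = 7168 − 5776 = 1392
S_yy = nΣy² − (Σy)² = 8·40535 − 489² = 324280 − 239121 = 85159
r = S_xy / √(S_xx·S_yy) = -7156 / √(1392·85159) = -7156 / √118541328 = -7156 / 10887.6686 = -0.6573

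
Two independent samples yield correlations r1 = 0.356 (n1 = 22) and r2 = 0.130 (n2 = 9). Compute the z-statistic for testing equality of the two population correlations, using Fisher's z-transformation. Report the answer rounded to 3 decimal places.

0.516

z1 = atanh(0.356) = 0.372298,  z2 = atanh(0.130) = 0.130740
SE = √(1/(n1−3) + 1/(n2−3)) = √(1/19 + 1/6) = √(0.0526316 + 0.1666667) = √0.2192983 = 0.468293
z = (z1 − z2)/SE = (0.372298 − 0.130740) / 0.468293 = 0.241558 / 0.468293 = 0.516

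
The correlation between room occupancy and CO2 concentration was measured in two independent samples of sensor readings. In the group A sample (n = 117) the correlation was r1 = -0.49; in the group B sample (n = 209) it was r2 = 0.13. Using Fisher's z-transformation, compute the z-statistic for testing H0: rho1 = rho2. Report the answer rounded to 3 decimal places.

Fisher z-transforms: z1 = atanh(-0.49) = -0.536060, z2 = atanh(0.13) = 0.130740; difference d = -0.666800
Var(d) = 1/114 + 1/206 = 0.0087719 + 0.0048544 = 0.0136263
z = d/√Var(d) = -0.666800 / √0.0136263 = -0.666800 / 0.116732 = -5.712

-5.712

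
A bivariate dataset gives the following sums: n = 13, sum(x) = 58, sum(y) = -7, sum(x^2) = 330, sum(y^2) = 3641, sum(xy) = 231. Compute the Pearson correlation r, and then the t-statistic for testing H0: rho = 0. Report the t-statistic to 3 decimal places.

1.994

S_xy = nΣxy − ΣxΣy = 13·231 − 58·(-7) = 3003 − (-406) = 3409
S_xx = nΣx² − (Σx)² = 13·330 − 58² = 4290 − 3364 = 926
S_yy = nΣy² − (Σy)² = 13·3641 − (-7)² = 47333 − 49 = 47284
r = S_xy / √(S_xx·S_yy) = 3409 / √(926·47284) = 3409 / √43784984 = 3409 / 6617.0223 = 0.5152
t = r·√(n−2)/√(1−r²) = 0.5152·√11 / √(1−0.265431) = 1.708725 / 0.857070 = 1.994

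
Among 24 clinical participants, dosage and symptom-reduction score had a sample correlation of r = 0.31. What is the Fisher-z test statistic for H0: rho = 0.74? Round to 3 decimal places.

-2.887

z_r = atanh(0.31) = 0.320545,  z_0 = atanh(0.74) = 0.950479
SE = 1/√(n−3) = 1/√21 = 0.218218
z = (z_r − z_0)/SE = (0.320545 − 0.950479) / 0.218218 = -0.629934 / 0.218218 = -2.887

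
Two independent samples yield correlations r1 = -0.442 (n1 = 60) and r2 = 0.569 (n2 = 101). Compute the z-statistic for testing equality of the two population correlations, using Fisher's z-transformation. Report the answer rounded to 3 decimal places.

z1 = atanh(-0.442) = -0.474714,  z2 = atanh(0.569) = 0.646043
SE = √(1/(n1−3) + 1/(n2−3)) = √(1/57 + 1/98) = √(0.0175439 + 0.0102041) = √0.0277480 = 0.166577
z = (z1 − z2)/SE = (-0.474714 − 0.646043) / 0.166577 = -1.120757 / 0.166577 = -6.728

-6.728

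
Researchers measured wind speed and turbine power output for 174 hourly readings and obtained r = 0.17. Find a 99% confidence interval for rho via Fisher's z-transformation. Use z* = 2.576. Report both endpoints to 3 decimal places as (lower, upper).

(-0.025, 0.353)

z_r = atanh(0.17) = 0.171667;  SE = 1/√(n−3) = 1/√171 = 0.076472
z-limits: 0.171667 ± 2.576·0.076472 = 0.171667 ± 0.196992 = [-0.025325, 0.368659]
ρ-limits: (tanh -0.025325, tanh 0.368659) = (-0.025, 0.353)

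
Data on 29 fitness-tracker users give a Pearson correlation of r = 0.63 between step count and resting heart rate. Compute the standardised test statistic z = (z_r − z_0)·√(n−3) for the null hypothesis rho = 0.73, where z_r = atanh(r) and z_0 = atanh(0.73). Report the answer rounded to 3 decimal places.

-0.955

Fisher z: atanh(0.63) = 0.741416, atanh(0.73) = 0.928727
z = (z_r − z_0)·√(n−3) = (0.741416 − 0.928727)·√26 = -0.187311 · 5.099020 = -0.955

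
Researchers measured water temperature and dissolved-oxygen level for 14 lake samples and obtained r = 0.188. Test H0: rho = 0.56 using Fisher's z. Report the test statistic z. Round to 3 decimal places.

Fisher z: atanh(0.188) = 0.190263, atanh(0.56) = 0.632833
z = (z_r − z_0)·√(n−3) = (0.190263 − 0.632833)·√11 = -0.442570 · 3.316625 = -1.468

-1.468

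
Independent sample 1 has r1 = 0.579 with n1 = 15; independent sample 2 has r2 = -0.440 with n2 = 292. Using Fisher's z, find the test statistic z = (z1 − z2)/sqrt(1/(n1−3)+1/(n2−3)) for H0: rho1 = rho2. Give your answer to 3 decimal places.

3.846

z1 = atanh(0.579) = 0.660957,  z2 = atanh(-0.440) = -0.472231
SE = √(1/(n1−3) + 1/(n2−3)) = √(1/12 + 1/289) = √(0.0833333 + 0.0034602) = √0.0867935 = 0.294607
z = (z1 − z2)/SE = (0.660957 − (-0.472231)) / 0.294607 = 1.133188 / 0.294607 = 3.846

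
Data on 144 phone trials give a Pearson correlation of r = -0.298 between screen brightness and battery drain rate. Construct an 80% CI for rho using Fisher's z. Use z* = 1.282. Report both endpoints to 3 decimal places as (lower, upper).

Fisher z: z_r = atanh(r) = ½·ln((1+(-0.298))/(1−(-0.298))) = -0.307323
SE(z) = 1/√(n−3) = 1/√141 = 0.084215
80% ⇒ z* = 1.282; margin = 1.282·0.084215 = 0.107964
CI on z-scale: (-0.415287, -0.199359)
Back-transform: tanh(-0.415287) = -0.392953, tanh(-0.199359) = -0.196759

(-0.393, -0.197)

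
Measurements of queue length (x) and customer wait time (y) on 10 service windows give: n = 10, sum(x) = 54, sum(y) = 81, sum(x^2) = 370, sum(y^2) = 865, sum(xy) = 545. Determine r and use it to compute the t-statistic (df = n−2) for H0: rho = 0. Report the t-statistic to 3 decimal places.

S_xy = nΣxy − ΣxΣy = 10·545 − 54·81 = 5450 − 4374 = 1076
S_xx = nΣx² − (Σx)² = 10·370 − 54² = 3700 − 2916 = 784
S_yy = nΣy² − (Σy)² = 10·865 − 81² = 8650 − 6561 = 2089
r = S_xy / √(S_xx·S_yy) = 1076 / √(784·2089) = 1076 / √1637776 = 1076 / 1279.7562 = 0.8408
t = r·√(n−2)/√(1−r²) = 0.8408·√8 / √(1−0.706945) = 2.378142 / 0.541346 = 4.393

4.393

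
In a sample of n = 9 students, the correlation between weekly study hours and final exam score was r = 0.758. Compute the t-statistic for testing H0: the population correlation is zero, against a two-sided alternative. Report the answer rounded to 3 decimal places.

3.075

1 − r² = 1 − 0.574564 = 0.425436;  √(1−r²) = 0.652255
√(n−2) = √7 = 2.645751
t = r·√(n−2)/√(1−r²) = 0.758 · 2.645751 / 0.652255 = 3.075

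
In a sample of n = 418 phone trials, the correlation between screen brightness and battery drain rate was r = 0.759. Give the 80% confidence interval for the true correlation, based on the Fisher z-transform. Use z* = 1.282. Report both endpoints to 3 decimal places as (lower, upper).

(0.731, 0.784)

Fisher z: z_r = atanh(r) = ½·ln((1+0.759)/(1−0.759)) = 0.993852
SE(z) = 1/√(n−3) = 1/√415 = 0.049088
80% ⇒ z* = 1.282; margin = 1.282·0.049088 = 0.062931
CI on z-scale: (0.930921, 1.056783)
Back-transform: tanh(0.930921) = 0.731023, tanh(1.056783) = 0.784429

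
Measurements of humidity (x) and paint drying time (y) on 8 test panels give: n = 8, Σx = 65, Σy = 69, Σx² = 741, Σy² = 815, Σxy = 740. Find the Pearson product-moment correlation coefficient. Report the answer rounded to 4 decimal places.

Numerator: nΣxy − (Σx)(Σy) = 8·740 − (65)(69) = 1435
Denominator: √[(nΣx²−(Σx)²)(nΣy²−(Σy)²)]
  nΣx²−(Σx)² = 8·741 − 4225 = 1703;  nΣy²−(Σy)² = 8·815 − 4761 = 1759
  √(1703·1759) = √2995577 = 1730.7735
r = 1435 / 1730.7735 = 0.8291

0.8291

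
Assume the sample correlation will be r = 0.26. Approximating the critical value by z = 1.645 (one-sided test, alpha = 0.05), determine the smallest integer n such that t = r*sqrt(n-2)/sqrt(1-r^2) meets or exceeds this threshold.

Need r·√(n−2)/√(1−r²) ≥ 1.645
√(n−2) ≥ 1.645·√(1−0.0676) / 0.26 = 1.645·0.965609 / 0.26 = 6.1093
n−2 ≥ 37.3235  ⇒  n ≥ 39.3235
Smallest integer n = 40

40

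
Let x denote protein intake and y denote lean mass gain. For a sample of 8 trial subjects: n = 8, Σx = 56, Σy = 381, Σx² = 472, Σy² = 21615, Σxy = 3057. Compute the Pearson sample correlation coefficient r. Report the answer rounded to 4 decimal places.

0.7402

Numerator: nΣxy − (Σx)(Σy) = 8·3057 − (56)(381) = 3120
Denominator: √[(nΣx²−(Σx)²)(nΣy²−(Σy)²)]
  nΣx²−(Σx)² = 8·472 − 3136 = 640;  nΣy²−(Σy)² = 8·21615 − 145161 = 27759
  √(640·27759) = √17765760 = 4214.9448
r = 3120 / 4214.9448 = 0.7402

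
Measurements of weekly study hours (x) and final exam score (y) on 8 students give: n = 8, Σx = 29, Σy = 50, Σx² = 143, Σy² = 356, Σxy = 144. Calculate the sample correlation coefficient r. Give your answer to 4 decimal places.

Numerator: nΣxy − (Σx)(Σy) = 8·144 − (29)(50) = -298
Denominator: √[(nΣx²−(Σx)²)(nΣy²−(Σy)²)]
  nΣx²−(Σx)² = 8·143 − 841 = 303;  nΣy²−(Σy)² = 8·356 − 2500 = 348
  √(303·348) = √105444 = 324.7214
r = -298 / 324.7214 = -0.9177

-0.9177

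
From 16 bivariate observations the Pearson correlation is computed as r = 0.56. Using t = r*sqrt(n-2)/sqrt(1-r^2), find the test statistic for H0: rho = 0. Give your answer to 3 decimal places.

2.529

t = r·√(n−2) / √(1−r²) with r = 0.56, n = 16
  = 0.56·√14 / √(1 − 0.3136)
  = 0.56·3.741657 / 0.828493
  = 2.095328 / 0.828493 = 2.529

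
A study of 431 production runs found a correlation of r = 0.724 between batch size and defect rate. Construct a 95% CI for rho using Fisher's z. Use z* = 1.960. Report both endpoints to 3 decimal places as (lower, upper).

(0.676, 0.766)

Fisher z: z_r = atanh(r) = ½·ln((1+0.724)/(1−0.724)) = 0.916001
SE(z) = 1/√(n−3) = 1/√428 = 0.048337
95% ⇒ z* = 1.960; margin = 1.960·0.048337 = 0.094741
CI on z-scale: (0.821260, 1.010742)
Back-transform: tanh(0.821260) = 0.675755, tanh(1.010742) = 0.766069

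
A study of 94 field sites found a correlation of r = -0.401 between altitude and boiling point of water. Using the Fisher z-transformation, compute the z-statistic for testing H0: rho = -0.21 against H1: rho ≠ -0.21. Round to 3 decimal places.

Fisher z: atanh(-0.401) = -0.424840, atanh(-0.21) = -0.213171
z = (z_r − z_0)·√(n−3) = (-0.424840 − (-0.213171))·√91 = -0.211669 · 9.539392 = -2.019

-2.019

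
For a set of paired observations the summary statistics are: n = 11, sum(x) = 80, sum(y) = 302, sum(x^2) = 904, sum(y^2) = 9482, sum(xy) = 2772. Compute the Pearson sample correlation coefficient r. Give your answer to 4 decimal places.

0.9294

S_xy = nΣxy − ΣxΣy = 11·2772 − 80·302 = 30492 − 24160 = 6332
S_xx = nΣx² − (Σx)² = 11·904 − 80² = 9944 − 6400 = 3544
S_yy = nΣy² − (Σy)² = 11·9482 − 302² = 104302 − 91204 = 13098
r = S_xy / √(S_xx·S_yy) = 6332 / √(3544·13098) = 6332 / √46419312 = 6332 / 6813.1719 = 0.9294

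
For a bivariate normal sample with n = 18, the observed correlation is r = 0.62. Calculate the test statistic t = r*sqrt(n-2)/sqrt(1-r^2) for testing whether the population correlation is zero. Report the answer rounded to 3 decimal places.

1 − r² = 1 − 0.3844 = 0.6156;  √(1−r²) = 0.784602
√(n−2) = √16 = 4.000000
t = r·√(n−2)/√(1−r²) = 0.62 · 4.000000 / 0.784602 = 3.161

3.161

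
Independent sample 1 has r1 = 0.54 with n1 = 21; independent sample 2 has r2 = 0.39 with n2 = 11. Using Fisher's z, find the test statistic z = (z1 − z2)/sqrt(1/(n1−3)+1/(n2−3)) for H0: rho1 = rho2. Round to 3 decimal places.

z1 = atanh(0.54) = 0.604156,  z2 = atanh(0.39) = 0.411800
SE = √(1/(n1−3) + 1/(n2−3)) = √(1/18 + 1/8) = √(0.0555556 + 0.1250000) = √0.1805556 = 0.424918
z = (z1 − z2)/SE = (0.604156 − 0.411800) / 0.424918 = 0.192356 / 0.424918 = 0.453

0.453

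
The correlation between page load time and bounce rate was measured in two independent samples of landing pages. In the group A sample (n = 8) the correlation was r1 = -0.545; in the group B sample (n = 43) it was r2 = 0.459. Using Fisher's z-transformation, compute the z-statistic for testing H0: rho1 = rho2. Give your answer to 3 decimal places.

Fisher z-transforms: z1 = atanh(-0.545) = -0.611241, z2 = atanh(0.459) = 0.496044; difference d = -1.107285
Var(d) = 1/5 + 1/40 = 0.2000000 + 0.0250000 = 0.2250000
z = d/√Var(d) = -1.107285 / √0.2250000 = -1.107285 / 0.474342 = -2.334

-2.334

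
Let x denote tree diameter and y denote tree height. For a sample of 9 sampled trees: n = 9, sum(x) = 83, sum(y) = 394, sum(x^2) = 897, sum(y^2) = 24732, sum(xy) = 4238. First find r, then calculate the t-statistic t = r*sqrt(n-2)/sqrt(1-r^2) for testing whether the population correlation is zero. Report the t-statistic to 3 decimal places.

2.032

Numerator: nΣxy − (Σx)(Σy) = 9·4238 − (83)(394) = 5440
Denominator: √[(nΣx²−(Σx)²)(nΣy²−(Σy)²)]
  nΣx²−(Σx)² = 9·897 − 6889 = 1184;  nΣy²−(Σy)² = 9·24732 − 155236 = 67352
  √(1184·67352) = √79744768 = 8929.9926
r = 5440 / 8929.9926 = 0.6092
t = r·√(n−2)/√(1−r²) = 0.6092·√7 / √(1−0.371125) = 1.611792 / 0.793016 = 2.032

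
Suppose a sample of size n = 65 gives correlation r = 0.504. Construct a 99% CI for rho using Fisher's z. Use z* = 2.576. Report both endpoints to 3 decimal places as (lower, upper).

Fisher z: z_r = atanh(r) = ½·ln((1+0.504)/(1−0.504)) = 0.554654
SE(z) = 1/√(n−3) = 1/√62 = 0.127000
99% ⇒ z* = 2.576; margin = 2.576·0.127000 = 0.327152
CI on z-scale: (0.227502, 0.881806)
Back-transform: tanh(0.227502) = 0.223657, tanh(0.881806) = 0.707323

(0.224, 0.707)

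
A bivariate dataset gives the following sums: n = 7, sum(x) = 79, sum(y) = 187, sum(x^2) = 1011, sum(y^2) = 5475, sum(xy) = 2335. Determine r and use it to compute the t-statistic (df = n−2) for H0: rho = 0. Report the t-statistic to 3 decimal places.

6.078

S_xy = nΣxy − ΣxΣy = 7·2335 − 79·187 = 16345 − 14773 = 1572
S_xx = nΣx² − (Σx)² = 7·1011 − 79² = 7077 − 6241 = 836
S_yy = nΣy² − (Σy)² = 7·5475 − 187² = 38325 − 34969 = 3356
r = S_xy / √(S_xx·S_yy) = 1572 / √(836·3356) = 1572 / √2805616 = 1572 / 1674.9973 = 0.9385
t = r·√(n−2)/√(1−r²) = 0.9385·√5 / √(1−0.880782) = 2.098550 / 0.345280 = 6.078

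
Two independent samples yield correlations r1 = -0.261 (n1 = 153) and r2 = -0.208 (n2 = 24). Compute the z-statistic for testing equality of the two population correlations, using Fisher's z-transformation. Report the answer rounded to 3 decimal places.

z1 = atanh(-0.261) = -0.267181,  z2 = atanh(-0.208) = -0.211080
SE = √(1/(n1−3) + 1/(n2−3)) = √(1/150 + 1/21) = √(0.0066667 + 0.0476190) = √0.0542857 = 0.232993
z = (z1 − z2)/SE = (-0.267181 − (-0.211080)) / 0.232993 = -0.056101 / 0.232993 = -0.241

-0.241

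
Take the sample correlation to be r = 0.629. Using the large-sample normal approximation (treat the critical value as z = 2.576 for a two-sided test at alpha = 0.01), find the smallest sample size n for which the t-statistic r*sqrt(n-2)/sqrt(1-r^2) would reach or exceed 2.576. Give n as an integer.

r√(n−2)/√(1−r²) ≥ 2.576  ⇔  n−2 ≥ (2.576)²·(1−r²)/r²
(1−r²)/r² = (1−0.395641)/0.395641 = 1.5275
n ≥ 2 + 6.635776·1.5275 = 2 + 10.1361 = 12.1361
⌈12.1361⌉ = 13

13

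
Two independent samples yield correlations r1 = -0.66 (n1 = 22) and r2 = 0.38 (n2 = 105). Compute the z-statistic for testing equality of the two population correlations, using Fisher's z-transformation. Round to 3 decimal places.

Fisher z-transforms: z1 = atanh(-0.66) = -0.792814, z2 = atanh(0.38) = 0.400060; difference d = -1.192874
Var(d) = 1/19 + 1/102 = 0.0526316 + 0.0098039 = 0.0624355
z = d/√Var(d) = -1.192874 / √0.0624355 = -1.192874 / 0.249871 = -4.774

-4.774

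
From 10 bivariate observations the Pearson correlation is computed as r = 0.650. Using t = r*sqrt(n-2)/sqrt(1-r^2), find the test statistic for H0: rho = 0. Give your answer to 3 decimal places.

2.419

t = r·√(n−2) / √(1−r²) with r = 0.650, n = 10
  = 0.650·√8 / √(1 − 0.422500)
  = 0.650·2.828427 / 0.759934
  = 1.838478 / 0.759934 = 2.419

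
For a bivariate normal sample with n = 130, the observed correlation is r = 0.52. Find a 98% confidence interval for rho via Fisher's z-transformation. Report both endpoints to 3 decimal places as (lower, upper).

(0.354, 0.654)

z_r = atanh(0.52) = 0.576340;  SE = 1/√(n−3) = 1/√127 = 0.088736
z-limits: 0.576340 ± 2.326·0.088736 = 0.576340 ± 0.206400 = [0.369940, 0.782740]
ρ-limits: (tanh 0.369940, tanh 0.782740) = (0.354, 0.654)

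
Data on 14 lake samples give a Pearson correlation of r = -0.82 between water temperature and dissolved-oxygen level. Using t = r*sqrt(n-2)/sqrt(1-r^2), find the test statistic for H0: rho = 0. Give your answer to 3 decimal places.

1 − r² = 1 − 0.6724 = 0.3276;  √(1−r²) = 0.572364
√(n−2) = √12 = 3.464102
t = r·√(n−2)/√(1−r²) = -0.82 · 3.464102 / 0.572364 = -4.963

-4.963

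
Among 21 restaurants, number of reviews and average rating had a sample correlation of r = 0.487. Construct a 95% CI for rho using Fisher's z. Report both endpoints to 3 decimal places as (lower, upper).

Fisher z: z_r = atanh(r) = ½·ln((1+0.487)/(1−0.487)) = 0.532120
SE(z) = 1/√(n−3) = 1/√18 = 0.235702
95% ⇒ z* = 1.960; margin = 1.960·0.235702 = 0.461976
CI on z-scale: (0.070144, 0.994096)
Back-transform: tanh(0.070144) = 0.070029, tanh(0.994096) = 0.759103

(0.070, 0.759)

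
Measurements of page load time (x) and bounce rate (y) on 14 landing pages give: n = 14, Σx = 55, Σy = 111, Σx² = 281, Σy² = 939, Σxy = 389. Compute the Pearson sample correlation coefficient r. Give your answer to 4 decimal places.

Numerator: nΣxy − (Σx)(Σy) = 14·389 − (55)(111) = -659
Denominator: √[(nΣx²−(Σx)²)(nΣy²−(Σy)²)]
  nΣx²−(Σx)² = 14·281 − 3025 = 909;  nΣy²−(Σy)² = 14·939 − 12321 = 825
  √(909·825) = √749925 = 865.9821
r = -659 / 865.9821 = -0.7610

-0.7610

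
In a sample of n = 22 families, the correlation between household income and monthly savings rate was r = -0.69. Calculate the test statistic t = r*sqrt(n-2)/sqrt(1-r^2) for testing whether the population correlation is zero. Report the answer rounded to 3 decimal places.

-4.263

t = r·√(n−2) / √(1−r²) with r = -0.69, n = 22
  = -0.69·√20 / √(1 − 0.4761)
  = -0.69·4.472136 / 0.723809
  = -3.085774 / 0.723809 = -4.263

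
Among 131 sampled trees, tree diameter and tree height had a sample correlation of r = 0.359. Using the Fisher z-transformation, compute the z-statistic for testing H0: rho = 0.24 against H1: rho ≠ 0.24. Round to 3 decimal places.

1.482

z_r = atanh(0.359) = 0.375737,  z_0 = atanh(0.24) = 0.244774
SE = 1/√(n−3) = 1/√128 = 0.088388
z = (z_r − z_0)/SE = (0.375737 − 0.244774) / 0.088388 = 0.130963 / 0.088388 = 1.482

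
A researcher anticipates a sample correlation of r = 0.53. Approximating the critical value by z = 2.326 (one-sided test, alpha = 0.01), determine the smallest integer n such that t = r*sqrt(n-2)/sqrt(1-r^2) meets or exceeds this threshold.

r√(n−2)/√(1−r²) ≥ 2.326  ⇔  n−2 ≥ (2.326)²·(1−r²)/r²
(1−r²)/r² = (1−0.2809)/0.2809 = 2.5600
n ≥ 2 + 5.410276·2.5600 = 2 + 13.8503 = 15.8503
⌈15.8503⌉ = 16

16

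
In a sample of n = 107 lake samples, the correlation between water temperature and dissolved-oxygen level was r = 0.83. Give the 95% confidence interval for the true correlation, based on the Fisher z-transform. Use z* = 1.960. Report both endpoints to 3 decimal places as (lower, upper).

z_r = atanh(0.83) = 1.188136;  SE = 1/√(n−3) = 1/√104 = 0.098058
z-limits: 1.188136 ± 1.960·0.098058 = 1.188136 ± 0.192194 = [0.995942, 1.380330]
ρ-limits: (tanh 0.995942, tanh 1.380330) = (0.760, 0.881)

(0.760, 0.881)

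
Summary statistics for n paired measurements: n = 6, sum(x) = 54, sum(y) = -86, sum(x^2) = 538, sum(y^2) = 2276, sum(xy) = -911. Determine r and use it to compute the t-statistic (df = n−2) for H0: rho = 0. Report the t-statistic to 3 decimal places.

S_xy = nΣxy − ΣxΣy = 6·(-911) − 54·(-86) = -5466 − (-4644) = -822
S_xx = nΣx² − (Σx)² = 6·538 − 54² = 3228 − 2916 = 312
S_yy = nΣy² − (Σy)² = 6·2276 − (-86)² = 13656 − 7396 = 6260
r = S_xy / √(S_xx·S_yy) = -822 / √(312·6260) = -822 / √1953120 = -822 / 1397.5407 = -0.5882
t = r·√(n−2)/√(1−r²) = -0.5882·√4 / √(1−0.345979) = -1.176400 / 0.808716 = -1.455

-1.455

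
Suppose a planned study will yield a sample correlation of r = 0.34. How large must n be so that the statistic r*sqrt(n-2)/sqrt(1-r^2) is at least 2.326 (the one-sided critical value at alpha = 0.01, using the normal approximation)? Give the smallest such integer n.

44

r√(n−2)/√(1−r²) ≥ 2.326  ⇔  n−2 ≥ (2.326)²·(1−r²)/r²
(1−r²)/r² = (1−0.1156)/0.1156 = 7.6505
n ≥ 2 + 5.410276·7.6505 = 2 + 41.3913 = 43.3913
⌈43.3913⌉ = 44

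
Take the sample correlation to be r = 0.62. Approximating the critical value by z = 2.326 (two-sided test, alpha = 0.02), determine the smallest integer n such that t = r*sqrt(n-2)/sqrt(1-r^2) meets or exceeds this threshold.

11

Need r·√(n−2)/√(1−r²) ≥ 2.326
√(n−2) ≥ 2.326·√(1−0.3844) / 0.62 = 2.326·0.784602 / 0.62 = 2.9435
n−2 ≥ 8.6642  ⇒  n ≥ 10.6642
Smallest integer n = 11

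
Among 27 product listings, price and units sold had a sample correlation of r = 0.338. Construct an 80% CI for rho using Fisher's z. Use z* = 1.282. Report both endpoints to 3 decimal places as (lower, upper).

(0.090, 0.547)

z_r = atanh(0.338) = 0.351833;  SE = 1/√(n−3) = 1/√24 = 0.204124
z-limits: 0.351833 ± 1.282·0.204124 = 0.351833 ± 0.261687 = [0.090146, 0.613520]
ρ-limits: (tanh 0.090146, tanh 0.613520) = (0.090, 0.547)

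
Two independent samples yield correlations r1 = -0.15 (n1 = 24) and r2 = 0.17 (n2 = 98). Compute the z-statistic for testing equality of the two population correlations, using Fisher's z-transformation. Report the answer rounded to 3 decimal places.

Fisher z-transforms: z1 = atanh(-0.15) = -0.151140, z2 = atanh(0.17) = 0.171667; difference d = -0.322807
Var(d) = 1/21 + 1/95 = 0.0476190 + 0.0105263 = 0.0581453
z = d/√Var(d) = -0.322807 / √0.0581453 = -0.322807 / 0.241133 = -1.339

-1.339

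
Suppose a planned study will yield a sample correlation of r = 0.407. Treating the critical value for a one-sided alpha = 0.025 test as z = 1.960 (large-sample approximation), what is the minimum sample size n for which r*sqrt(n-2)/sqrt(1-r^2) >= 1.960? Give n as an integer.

22

r√(n−2)/√(1−r²) ≥ 1.960  ⇔  n−2 ≥ (1.960)²·(1−r²)/r²
(1−r²)/r² = (1−0.165649)/0.165649 = 5.0369
n ≥ 2 + 3.8416·5.0369 = 2 + 19.3498 = 21.3498
⌈21.3498⌉ = 22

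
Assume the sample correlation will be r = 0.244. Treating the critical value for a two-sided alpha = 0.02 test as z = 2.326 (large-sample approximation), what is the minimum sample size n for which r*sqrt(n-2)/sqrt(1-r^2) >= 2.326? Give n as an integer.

88

Need r·√(n−2)/√(1−r²) ≥ 2.326
√(n−2) ≥ 2.326·√(1−0.059536) / 0.244 = 2.326·0.969775 / 0.244 = 9.2447
n−2 ≥ 85.4645  ⇒  n ≥ 87.4645
Smallest integer n = 88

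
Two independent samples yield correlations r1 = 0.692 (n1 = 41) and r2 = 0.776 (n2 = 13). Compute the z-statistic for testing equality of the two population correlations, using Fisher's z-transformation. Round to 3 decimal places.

-0.516

Fisher z-transforms: z1 = atanh(0.692) = 0.851783, z2 = atanh(0.776) = 1.035236; difference d = -0.183453
Var(d) = 1/38 + 1/10 = 0.0263158 + 0.1000000 = 0.1263158
z = d/√Var(d) = -0.183453 / √0.1263158 = -0.183453 / 0.355409 = -0.516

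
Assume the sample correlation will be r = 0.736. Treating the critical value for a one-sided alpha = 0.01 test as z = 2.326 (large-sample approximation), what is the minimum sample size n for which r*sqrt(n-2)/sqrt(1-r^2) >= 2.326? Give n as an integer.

7

r√(n−2)/√(1−r²) ≥ 2.326  ⇔  n−2 ≥ (2.326)²·(1−r²)/r²
(1−r²)/r² = (1−0.541696)/0.541696 = 0.8461
n ≥ 2 + 5.410276·0.8461 = 2 + 4.5776 = 6.5776
⌈6.5776⌉ = 7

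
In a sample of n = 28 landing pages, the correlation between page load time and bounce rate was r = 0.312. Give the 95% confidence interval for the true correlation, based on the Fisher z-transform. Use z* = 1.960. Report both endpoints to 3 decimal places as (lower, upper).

z_r = atanh(0.312) = 0.322760;  SE = 1/√(n−3) = 1/√25 = 0.200000
z-limits: 0.322760 ± 1.960·0.200000 = 0.322760 ± 0.392000 = [-0.069240, 0.714760]
ρ-limits: (tanh -0.069240, tanh 0.714760) = (-0.069, 0.614)

(-0.069, 0.614)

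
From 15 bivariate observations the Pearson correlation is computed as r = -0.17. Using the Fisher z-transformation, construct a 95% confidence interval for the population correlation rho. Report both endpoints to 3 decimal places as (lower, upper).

(-0.628, 0.375)

z_r = atanh(-0.17) = -0.171667;  SE = 1/√(n−3) = 1/√12 = 0.288675
z-limits: -0.171667 ± 1.960·0.288675 = -0.171667 ± 0.565803 = [-0.737470, 0.394136]
ρ-limits: (tanh -0.737470, tanh 0.394136) = (-0.628, 0.375)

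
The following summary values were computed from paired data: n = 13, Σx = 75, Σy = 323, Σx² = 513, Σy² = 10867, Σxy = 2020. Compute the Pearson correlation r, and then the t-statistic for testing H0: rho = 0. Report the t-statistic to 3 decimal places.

1.150

S_xy = nΣxy − ΣxΣy = 13·2020 − 75·323 = 26260 − 24225 = 2035
S_xx = nΣx² − (Σx)² = 13·513 − 75² = 6669 − 5625 = 1044
S_yy = nΣy² − (Σy)² = 13·10867 − 323² = 141271 − 104329 = 36942
r = S_xy / √(S_xx·S_yy) = 2035 / √(1044·36942) = 2035 / √38567448 = 2035 / 6210.2696 = 0.3277
t = r·√(n−2)/√(1−r²) = 0.3277·√11 / √(1−0.107387) = 1.086858 / 0.944782 = 1.150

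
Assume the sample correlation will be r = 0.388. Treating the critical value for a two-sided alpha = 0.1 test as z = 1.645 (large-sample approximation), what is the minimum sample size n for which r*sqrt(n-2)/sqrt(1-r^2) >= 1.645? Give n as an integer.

Need r·√(n−2)/√(1−r²) ≥ 1.645
√(n−2) ≥ 1.645·√(1−0.150544) / 0.388 = 1.645·0.921659 / 0.388 = 3.9075
n−2 ≥ 15.2686  ⇒  n ≥ 17.2686
Smallest integer n = 18

18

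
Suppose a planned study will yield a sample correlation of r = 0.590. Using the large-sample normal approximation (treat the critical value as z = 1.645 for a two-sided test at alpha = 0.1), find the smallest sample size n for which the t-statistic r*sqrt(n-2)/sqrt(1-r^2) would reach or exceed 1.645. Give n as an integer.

8

r√(n−2)/√(1−r²) ≥ 1.645  ⇔  n−2 ≥ (1.645)²·(1−r²)/r²
(1−r²)/r² = (1−0.348100)/0.348100 = 1.8727
n ≥ 2 + 2.706025·1.8727 = 2 + 5.0676 = 7.0676
⌈7.0676⌉ = 8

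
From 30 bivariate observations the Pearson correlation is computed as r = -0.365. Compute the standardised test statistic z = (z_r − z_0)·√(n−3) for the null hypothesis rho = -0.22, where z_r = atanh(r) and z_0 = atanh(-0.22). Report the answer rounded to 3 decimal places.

z_r = atanh(-0.365) = -0.382642,  z_0 = atanh(-0.22) = -0.223656
SE = 1/√(n−3) = 1/√27 = 0.192450
z = (z_r − z_0)/SE = (-0.382642 − (-0.223656)) / 0.192450 = -0.158986 / 0.192450 = -0.826

-0.826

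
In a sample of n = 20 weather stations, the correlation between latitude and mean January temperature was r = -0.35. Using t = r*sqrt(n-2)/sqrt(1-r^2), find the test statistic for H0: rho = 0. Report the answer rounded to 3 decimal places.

-1.585

t = r·√(n−2) / √(1−r²) with r = -0.35, n = 20
  = -0.35·√18 / √(1 − 0.1225)
  = -0.35·4.242641 / 0.936750
  = -1.484924 / 0.936750 = -1.585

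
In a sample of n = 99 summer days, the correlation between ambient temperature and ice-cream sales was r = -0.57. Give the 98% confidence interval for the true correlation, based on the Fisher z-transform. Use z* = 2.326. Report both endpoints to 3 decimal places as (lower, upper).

(-0.709, -0.389)

Fisher z: z_r = atanh(r) = ½·ln((1+(-0.57))/(1−(-0.57))) = -0.647523
SE(z) = 1/√(n−3) = 1/√96 = 0.102062
98% ⇒ z* = 2.326; margin = 2.326·0.102062 = 0.237396
CI on z-scale: (-0.884919, -0.410127)
Back-transform: tanh(-0.884919) = -0.708875, tanh(-0.410127) = -0.388581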